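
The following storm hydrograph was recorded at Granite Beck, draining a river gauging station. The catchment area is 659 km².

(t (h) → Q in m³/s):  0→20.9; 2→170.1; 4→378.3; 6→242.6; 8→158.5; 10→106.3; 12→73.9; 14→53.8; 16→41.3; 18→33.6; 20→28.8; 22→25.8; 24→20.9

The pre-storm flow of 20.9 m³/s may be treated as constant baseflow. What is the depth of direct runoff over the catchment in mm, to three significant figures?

Direct runoff: 0.0, 149.2, 357.4, 221.7, 137.6, 85.4, 53.0, 32.9, 20.4, 12.7, 7.9, 4.9, 0.0 m³/s; ΣQ_DR = 1083 m³/s.
V = ΣQ_DR · Δt = 1083 × 7200 s = 7.798 × 10^6 m³.
Over A = 659 km², depth = V / A = 11.8 mm.

d ≈ 11.8 mm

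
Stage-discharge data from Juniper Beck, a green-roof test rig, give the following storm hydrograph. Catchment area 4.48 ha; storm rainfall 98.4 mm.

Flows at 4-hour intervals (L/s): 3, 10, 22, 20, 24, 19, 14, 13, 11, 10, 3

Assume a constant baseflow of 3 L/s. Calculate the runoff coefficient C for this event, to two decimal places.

ΣQ_DR = 116.0 L/s; V = ΣQ_DR·Δt = 1.670 × 10^6 L.
Runoff depth d = V / A = 37.29 mm.
C = d / P = 37.29 / 98.4 = 0.38.

C ≈ 0.38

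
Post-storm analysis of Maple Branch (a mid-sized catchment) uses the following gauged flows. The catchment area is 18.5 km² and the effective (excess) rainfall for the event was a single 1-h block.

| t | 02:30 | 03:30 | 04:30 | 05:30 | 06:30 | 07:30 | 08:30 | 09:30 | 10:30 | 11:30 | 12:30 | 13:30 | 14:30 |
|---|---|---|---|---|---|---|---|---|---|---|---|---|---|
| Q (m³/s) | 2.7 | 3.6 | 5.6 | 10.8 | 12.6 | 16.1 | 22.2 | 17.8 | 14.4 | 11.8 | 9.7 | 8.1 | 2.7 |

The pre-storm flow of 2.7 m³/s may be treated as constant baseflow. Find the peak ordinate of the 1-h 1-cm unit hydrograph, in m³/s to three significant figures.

Direct runoff: 0.0, 0.9, 2.9, 8.1, 9.9, 13.4, 19.5, 15.1, 11.7, 9.1, 7.0, 5.4, 0.0 m³/s; ΣQ_DR = 103.0 m³/s, peak = 19.5 m³/s.
Runoff depth d = ΣQ_DR·Δt / A = 103.0 × 3600 / (18.5 km²) = 20.04 mm.
The 1-cm UH is the DRH scaled by (10 mm)/d, so U_p = 19.5 × 10/20.04 = 9.73 m³/s.

U_p ≈ 9.73 m³/s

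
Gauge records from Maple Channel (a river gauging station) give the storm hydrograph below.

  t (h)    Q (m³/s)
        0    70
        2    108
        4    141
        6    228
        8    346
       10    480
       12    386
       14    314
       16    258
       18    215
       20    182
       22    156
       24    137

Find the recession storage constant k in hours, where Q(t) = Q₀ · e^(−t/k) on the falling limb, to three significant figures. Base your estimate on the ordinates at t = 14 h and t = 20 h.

On the falling limb, Q drops from 314 to 182 m³/s between t = 14 h and t = 20 h (Δt = 6 h).
k = −Δt / ln(Q₂/Q₁) = −6 / ln(182/314) = 11.0 h.

k ≈ 11.0 h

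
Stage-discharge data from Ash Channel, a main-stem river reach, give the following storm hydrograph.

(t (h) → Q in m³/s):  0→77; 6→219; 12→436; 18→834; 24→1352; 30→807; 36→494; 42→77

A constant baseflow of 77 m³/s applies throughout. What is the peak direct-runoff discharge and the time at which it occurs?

Q_p = 1275.0 m³/s at t = 24 h

Subtracting baseflow gives direct-runoff ordinates: 0.0, 142.0, 359.0, 757.0, 1275.0, 730.0, 417.0, 0.0 m³/s.
The maximum is 1275.0 m³/s, occurring at the reading for t = 24 h.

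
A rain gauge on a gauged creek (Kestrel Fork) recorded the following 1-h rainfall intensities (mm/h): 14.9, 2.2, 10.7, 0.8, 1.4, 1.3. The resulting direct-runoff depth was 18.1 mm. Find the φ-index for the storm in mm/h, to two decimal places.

Only the 2 blocks with intensity above φ contribute runoff: 14.9, 10.7 mm/h.
Σ(I−φ)·Δt = d  ⇒  (14.9+10.7 − 2φ)·1 = 18.1
φ = (25.60 − 18.1/1) / 2 = 3.75 mm/h.

φ ≈ 3.75 mm/h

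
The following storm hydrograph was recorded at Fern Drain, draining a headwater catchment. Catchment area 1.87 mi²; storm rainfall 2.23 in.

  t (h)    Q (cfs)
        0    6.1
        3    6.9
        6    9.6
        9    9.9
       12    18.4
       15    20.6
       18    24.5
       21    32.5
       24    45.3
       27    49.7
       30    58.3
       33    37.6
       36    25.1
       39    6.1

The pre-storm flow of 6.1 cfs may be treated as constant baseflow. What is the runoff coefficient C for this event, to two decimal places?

C ≈ 0.30

ΣQ_DR = 265.2 cfs; V = ΣQ_DR·Δt = 2.864 × 10^6 ft³.
Runoff depth d = V / A = 0.6593 in.
C = d / P = 0.6593 / 2.23 = 0.30.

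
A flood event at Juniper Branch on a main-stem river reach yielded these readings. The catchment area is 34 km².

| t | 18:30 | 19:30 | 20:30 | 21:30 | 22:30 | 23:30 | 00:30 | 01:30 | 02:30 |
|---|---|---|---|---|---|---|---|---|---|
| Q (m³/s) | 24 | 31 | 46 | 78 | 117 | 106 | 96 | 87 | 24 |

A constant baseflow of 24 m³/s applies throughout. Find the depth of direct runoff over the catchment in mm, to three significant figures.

Direct runoff: 0.0, 7.0, 22.0, 54.0, 93.0, 82.0, 72.0, 63.0, 0.0 m³/s; ΣQ_DR = 393.0 m³/s.
V = ΣQ_DR · Δt = 393.0 × 3600 s = 1.415 × 10^6 m³.
Over A = 34 km², depth = V / A = 41.6 mm.

d ≈ 41.6 mm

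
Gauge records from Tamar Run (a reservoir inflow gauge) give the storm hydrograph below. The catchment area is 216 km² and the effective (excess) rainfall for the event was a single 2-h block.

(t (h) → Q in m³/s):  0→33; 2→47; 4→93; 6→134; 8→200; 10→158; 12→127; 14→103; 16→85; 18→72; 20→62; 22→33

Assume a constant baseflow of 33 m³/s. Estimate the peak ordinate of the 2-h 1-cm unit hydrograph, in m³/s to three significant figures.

Direct runoff: 0.0, 14.0, 60.0, 101.0, 167.0, 125.0, 94.0, 70.0, 52.0, 39.0, 29.0, 0.0 m³/s; ΣQ_DR = 751.0 m³/s, peak = 167.0 m³/s.
Runoff depth d = ΣQ_DR·Δt / A = 751.0 × 7200 / (216 km²) = 25.03 mm.
The 1-cm UH is the DRH scaled by (10 mm)/d, so U_p = 167.0 × 10/25.03 = 66.7 m³/s.

U_p ≈ 66.7 m³/s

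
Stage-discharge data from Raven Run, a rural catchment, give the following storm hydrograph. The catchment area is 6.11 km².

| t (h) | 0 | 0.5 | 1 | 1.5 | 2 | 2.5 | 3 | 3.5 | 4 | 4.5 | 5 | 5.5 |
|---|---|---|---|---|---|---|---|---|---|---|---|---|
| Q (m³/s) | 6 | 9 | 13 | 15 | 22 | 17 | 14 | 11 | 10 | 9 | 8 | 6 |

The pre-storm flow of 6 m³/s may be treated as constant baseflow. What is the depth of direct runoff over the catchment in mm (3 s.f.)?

d ≈ 20.0 mm

Direct runoff: 0.0, 3.0, 7.0, 9.0, 16.0, 11.0, 8.0, 5.0, 4.0, 3.0, 2.0, 0.0 m³/s; ΣQ_DR = 68.00 m³/s.
V = ΣQ_DR · Δt = 68.00 × 1800 s = 1.224 × 10^5 m³.
Over A = 6.11 km², depth = V / A = 20.0 mm.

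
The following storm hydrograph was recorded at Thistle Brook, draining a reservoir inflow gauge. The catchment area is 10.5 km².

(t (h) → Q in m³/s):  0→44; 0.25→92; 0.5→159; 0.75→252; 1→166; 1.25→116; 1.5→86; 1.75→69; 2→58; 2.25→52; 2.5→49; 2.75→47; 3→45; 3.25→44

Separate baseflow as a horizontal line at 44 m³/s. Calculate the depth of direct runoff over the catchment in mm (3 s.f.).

d ≈ 56.8 mm

Direct runoff: 0.0, 48.0, 115.0, 208.0, 122.0, 72.0, 42.0, 25.0, 14.0, 8.0, 5.0, 3.0, 1.0, 0.0 m³/s; ΣQ_DR = 663.0 m³/s.
V = ΣQ_DR · Δt = 663.0 × 900 s = 5.967 × 10^5 m³.
Over A = 10.5 km², depth = V / A = 56.8 mm.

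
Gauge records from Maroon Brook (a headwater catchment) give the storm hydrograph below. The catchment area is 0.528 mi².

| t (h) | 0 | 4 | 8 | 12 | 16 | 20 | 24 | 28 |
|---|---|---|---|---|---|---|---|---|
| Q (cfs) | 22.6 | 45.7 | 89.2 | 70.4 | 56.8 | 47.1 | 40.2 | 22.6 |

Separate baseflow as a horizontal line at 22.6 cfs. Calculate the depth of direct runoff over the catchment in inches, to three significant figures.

Direct runoff: 0.0, 23.1, 66.6, 47.8, 34.2, 24.5, 17.6, 0.0 cfs; ΣQ_DR = 213.8 cfs.
V = ΣQ_DR · Δt = 213.8 × 14400 s = 3.079 × 10^6 ft³.
Over A = 0.528 mi², depth = V / A = 2.51 in.

d ≈ 2.51 in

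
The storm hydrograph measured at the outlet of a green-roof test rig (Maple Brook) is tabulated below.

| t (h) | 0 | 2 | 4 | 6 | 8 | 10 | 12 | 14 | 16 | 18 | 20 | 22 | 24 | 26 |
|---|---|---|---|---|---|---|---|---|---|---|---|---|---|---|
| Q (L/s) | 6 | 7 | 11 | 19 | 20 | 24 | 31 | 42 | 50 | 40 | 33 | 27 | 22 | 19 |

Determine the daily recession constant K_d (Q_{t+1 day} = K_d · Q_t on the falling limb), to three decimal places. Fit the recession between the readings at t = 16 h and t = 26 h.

K_d ≈ 0.098

Between t = 16 h and t = 26 h the flow falls from 50 to 19 L/s over 5×2 h = 10 h.
Per-interval ratio K = (19/50)^(1/5) = 0.8241; K_d = K^(24/2) = 0.098.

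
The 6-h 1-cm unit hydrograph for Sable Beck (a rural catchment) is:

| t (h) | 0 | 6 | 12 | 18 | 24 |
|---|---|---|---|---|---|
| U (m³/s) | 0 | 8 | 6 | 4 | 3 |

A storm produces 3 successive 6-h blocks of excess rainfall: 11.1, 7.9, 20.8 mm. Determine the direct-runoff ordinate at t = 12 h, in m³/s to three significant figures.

By discrete convolution, Q_j = Σ (P_i / 10 mm) · U_{j−i}.
At t = 12 h (j=2): Q = (11.1/10)·6 + (7.9/10)·8 + (20.8/10)·0 = 13.0 m³/s.

Q ≈ 13.0 m³/s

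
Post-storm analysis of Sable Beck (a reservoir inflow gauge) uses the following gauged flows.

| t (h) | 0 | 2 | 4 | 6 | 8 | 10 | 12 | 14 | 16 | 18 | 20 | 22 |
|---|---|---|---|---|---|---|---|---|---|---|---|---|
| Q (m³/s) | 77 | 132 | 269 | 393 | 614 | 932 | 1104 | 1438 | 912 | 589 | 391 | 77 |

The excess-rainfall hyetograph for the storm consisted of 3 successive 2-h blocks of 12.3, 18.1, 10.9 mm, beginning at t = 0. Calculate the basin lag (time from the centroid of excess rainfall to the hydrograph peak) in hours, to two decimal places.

Centroid of excess rainfall: t_c = Σ P_i·t̄_i / ΣP_i = 2.9322 h (block centres at 1, 3, 5 h).
Hydrograph peak occurs at t = 14 h, so basin lag t_L = 14 − 2.9322 = 11.07 h.

t_L ≈ 11.07 h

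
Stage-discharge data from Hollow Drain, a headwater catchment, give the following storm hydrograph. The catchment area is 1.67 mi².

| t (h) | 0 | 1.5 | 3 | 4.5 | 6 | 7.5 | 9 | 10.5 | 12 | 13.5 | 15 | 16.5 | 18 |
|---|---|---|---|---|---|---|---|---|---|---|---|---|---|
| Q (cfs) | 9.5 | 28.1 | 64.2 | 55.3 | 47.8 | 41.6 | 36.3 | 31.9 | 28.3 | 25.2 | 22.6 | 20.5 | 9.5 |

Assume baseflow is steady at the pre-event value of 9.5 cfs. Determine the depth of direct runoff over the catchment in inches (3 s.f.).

Direct runoff: 0.0, 18.6, 54.7, 45.8, 38.3, 32.1, 26.8, 22.4, 18.8, 15.7, 13.1, 11.0, 0.0 cfs; ΣQ_DR = 297.3 cfs.
V = ΣQ_DR · Δt = 297.3 × 5400 s = 1.605 × 10^6 ft³.
Over A = 1.67 mi², depth = V / A = 0.414 in.

d ≈ 0.414 in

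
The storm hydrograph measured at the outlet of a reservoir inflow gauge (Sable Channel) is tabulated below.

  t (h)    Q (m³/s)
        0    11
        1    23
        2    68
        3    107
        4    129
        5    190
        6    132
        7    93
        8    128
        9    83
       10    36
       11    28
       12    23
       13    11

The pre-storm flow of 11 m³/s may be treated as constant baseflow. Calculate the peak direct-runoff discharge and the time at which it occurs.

Subtracting baseflow gives direct-runoff ordinates: 0.0, 12.0, 57.0, 96.0, 118.0, 179.0, 121.0, 82.0, 117.0, 72.0, 25.0, 17.0, 12.0, 0.0 m³/s.
The maximum is 179.0 m³/s, occurring at the reading for t = 5 h.

Q_p = 179.0 m³/s at t = 5 h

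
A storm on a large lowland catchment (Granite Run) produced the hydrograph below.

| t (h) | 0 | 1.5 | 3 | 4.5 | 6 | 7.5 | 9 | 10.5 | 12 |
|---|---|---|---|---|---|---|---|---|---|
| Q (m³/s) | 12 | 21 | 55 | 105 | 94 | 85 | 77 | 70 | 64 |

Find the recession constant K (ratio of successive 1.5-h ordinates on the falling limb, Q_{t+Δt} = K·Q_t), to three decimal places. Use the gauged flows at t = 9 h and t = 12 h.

Using the recession-limb readings at t = 9 h and t = 12 h: Q falls from 77 to 64 m³/s over 2 intervals.
K = (Q₂/Q₁)^(1/2) = (64/77)^(1/2) = 0.912.

K ≈ 0.912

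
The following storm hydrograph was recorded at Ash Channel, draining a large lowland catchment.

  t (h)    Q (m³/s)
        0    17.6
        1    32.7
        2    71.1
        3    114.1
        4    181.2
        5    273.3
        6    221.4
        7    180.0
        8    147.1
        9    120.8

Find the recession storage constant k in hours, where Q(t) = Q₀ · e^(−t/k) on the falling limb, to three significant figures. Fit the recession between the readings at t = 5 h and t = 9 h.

k ≈ 4.90 h

On the falling limb, Q drops from 273.3 to 120.8 m³/s between t = 5 h and t = 9 h (Δt = 4 h).
k = −Δt / ln(Q₂/Q₁) = −4 / ln(120.8/273.3) = 4.90 h.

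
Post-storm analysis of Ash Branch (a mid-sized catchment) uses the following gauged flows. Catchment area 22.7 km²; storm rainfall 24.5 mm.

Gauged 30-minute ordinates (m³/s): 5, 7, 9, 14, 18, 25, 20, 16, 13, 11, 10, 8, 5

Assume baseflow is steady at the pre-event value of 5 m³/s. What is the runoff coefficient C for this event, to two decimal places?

ΣQ_DR = 96.00 m³/s; V = ΣQ_DR·Δt = 1.728 × 10^5 m³.
Runoff depth d = V / A = 7.612 mm.
C = d / P = 7.612 / 24.5 = 0.31.

C ≈ 0.31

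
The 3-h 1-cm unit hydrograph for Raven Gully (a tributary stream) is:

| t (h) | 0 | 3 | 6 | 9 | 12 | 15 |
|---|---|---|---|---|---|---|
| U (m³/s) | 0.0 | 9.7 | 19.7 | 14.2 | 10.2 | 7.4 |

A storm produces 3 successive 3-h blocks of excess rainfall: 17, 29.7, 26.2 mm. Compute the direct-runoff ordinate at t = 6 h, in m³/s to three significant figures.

By discrete convolution, Q_j = Σ (P_i / 10 mm) · U_{j−i}.
At t = 6 h (j=2): Q = (17/10)·19.7 + (29.7/10)·9.7 + (26.2/10)·0.0 = 62.3 m³/s.

Q ≈ 62.3 m³/s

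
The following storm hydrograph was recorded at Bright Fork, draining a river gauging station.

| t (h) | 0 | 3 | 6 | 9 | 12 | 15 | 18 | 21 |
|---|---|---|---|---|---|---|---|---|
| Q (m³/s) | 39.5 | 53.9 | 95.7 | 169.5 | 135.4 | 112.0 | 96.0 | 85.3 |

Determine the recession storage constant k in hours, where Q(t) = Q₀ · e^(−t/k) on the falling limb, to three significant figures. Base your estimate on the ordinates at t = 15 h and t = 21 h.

k ≈ 22.0 h

On the falling limb, Q drops from 112.0 to 85.3 m³/s between t = 15 h and t = 21 h (Δt = 6 h).
k = −Δt / ln(Q₂/Q₁) = −6 / ln(85.3/112.0) = 22.0 h.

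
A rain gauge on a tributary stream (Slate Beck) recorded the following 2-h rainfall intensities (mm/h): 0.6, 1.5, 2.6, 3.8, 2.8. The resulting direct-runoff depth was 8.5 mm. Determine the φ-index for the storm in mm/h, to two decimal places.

Only the 3 blocks with intensity above φ contribute runoff: 2.6, 3.8, 2.8 mm/h.
Σ(I−φ)·Δt = d  ⇒  (2.6+3.8+2.8 − 3φ)·2 = 8.5
φ = (9.200 − 8.5/2) / 3 = 1.65 mm/h.

φ ≈ 1.65 mm/h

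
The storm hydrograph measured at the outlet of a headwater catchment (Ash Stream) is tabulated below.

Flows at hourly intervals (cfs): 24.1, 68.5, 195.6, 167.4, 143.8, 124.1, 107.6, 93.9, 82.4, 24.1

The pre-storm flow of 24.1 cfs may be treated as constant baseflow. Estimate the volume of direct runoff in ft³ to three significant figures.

Direct-runoff ordinates (Q − Q_b): 0.0, 44.4, 171.5, 143.3, 119.7, 100.0, 83.5, 69.8, 58.3, 0.0 cfs.
ΣQ_DR = 790.5 cfs.
With Δt = 1 h = 3600 s, V = ΣQ_DR · Δt = 790.5 × 3600 = 2.85 × 10^6 ft³.

V ≈ 2.85 × 10^6 ft³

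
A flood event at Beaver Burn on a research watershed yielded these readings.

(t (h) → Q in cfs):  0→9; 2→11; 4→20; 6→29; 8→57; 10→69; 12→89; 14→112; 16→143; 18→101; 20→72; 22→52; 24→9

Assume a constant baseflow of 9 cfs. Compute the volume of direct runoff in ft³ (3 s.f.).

Direct-runoff ordinates (Q − Q_b): 0.0, 2.0, 11.0, 20.0, 48.0, 60.0, 80.0, 103.0, 134.0, 92.0, 63.0, 43.0, 0.0 cfs.
ΣQ_DR = 656.0 cfs.
With Δt = 2 h = 7200 s, V = ΣQ_DR · Δt = 656.0 × 7200 = 4.72 × 10^6 ft³.

V ≈ 4.72 × 10^6 ft³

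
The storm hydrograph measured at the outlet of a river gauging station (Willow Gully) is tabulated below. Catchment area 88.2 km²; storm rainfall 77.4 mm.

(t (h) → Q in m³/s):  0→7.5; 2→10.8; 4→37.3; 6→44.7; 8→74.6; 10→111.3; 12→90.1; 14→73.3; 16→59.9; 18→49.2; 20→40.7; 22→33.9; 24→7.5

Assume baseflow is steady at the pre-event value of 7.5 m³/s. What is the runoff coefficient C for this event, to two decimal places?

ΣQ_DR = 543.3 m³/s; V = ΣQ_DR·Δt = 3.912 × 10^6 m³.
Runoff depth d = V / A = 44.35 mm.
C = d / P = 44.35 / 77.4 = 0.57.

C ≈ 0.57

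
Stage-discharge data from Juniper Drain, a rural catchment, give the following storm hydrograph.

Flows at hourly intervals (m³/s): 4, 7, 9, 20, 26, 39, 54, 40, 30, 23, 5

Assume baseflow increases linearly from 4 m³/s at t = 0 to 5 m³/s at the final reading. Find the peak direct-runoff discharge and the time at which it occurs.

Subtracting baseflow gives direct-runoff ordinates: 0.00, 2.90, 4.80, 15.70, 21.60, 34.50, 49.40, 35.30, 25.20, 18.10, 0.00 m³/s.
The maximum is 49.40 m³/s, occurring at the reading for t = 6 h.

Q_p = 49.40 m³/s at t = 6 h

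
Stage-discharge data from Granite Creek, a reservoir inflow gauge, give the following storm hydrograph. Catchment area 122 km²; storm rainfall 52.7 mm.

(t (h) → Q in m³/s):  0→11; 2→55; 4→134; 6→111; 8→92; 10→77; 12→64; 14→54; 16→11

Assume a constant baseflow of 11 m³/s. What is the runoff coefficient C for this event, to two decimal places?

ΣQ_DR = 510.0 m³/s; V = ΣQ_DR·Δt = 3.672 × 10^6 m³.
Runoff depth d = V / A = 30.10 mm.
C = d / P = 30.10 / 52.7 = 0.57.

C ≈ 0.57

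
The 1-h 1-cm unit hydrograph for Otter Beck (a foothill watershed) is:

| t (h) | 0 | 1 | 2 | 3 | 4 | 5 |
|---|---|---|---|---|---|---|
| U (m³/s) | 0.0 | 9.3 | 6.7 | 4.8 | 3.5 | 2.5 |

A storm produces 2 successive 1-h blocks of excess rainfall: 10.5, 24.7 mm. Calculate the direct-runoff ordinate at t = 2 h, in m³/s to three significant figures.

Q ≈ 30.0 m³/s

By discrete convolution, Q_j = Σ (P_i / 10 mm) · U_{j−i}.
At t = 2 h (j=2): Q = (10.5/10)·6.7 + (24.7/10)·9.3 = 30.0 m³/s.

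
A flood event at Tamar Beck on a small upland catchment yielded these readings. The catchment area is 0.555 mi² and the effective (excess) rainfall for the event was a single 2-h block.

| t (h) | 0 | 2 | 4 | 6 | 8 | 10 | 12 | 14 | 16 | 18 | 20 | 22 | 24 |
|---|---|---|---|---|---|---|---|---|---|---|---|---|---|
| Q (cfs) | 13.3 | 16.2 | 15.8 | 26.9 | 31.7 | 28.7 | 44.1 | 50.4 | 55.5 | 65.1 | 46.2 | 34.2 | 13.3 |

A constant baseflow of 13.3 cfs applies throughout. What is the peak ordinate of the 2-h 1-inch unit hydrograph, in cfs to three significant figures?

U_p ≈ 34.5 cfs

Direct runoff: 0.0, 2.9, 2.5, 13.6, 18.4, 15.4, 30.8, 37.1, 42.2, 51.8, 32.9, 20.9, 0.0 cfs; ΣQ_DR = 268.5 cfs, peak = 51.8 cfs.
Runoff depth d = ΣQ_DR·Δt / A = 268.5 × 7200 / (0.555 mi²) = 1.499 in.
The 1-inch UH is the DRH scaled by (1 in)/d, so U_p = 51.8 × 1/1.499 = 34.5 cfs.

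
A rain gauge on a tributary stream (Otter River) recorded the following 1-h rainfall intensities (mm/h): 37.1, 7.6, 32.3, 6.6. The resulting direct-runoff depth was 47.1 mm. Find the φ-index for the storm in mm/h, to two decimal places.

Only the 2 blocks with intensity above φ contribute runoff: 37.1, 32.3 mm/h.
Σ(I−φ)·Δt = d  ⇒  (37.1+32.3 − 2φ)·1 = 47.1
φ = (69.40 − 47.1/1) / 2 = 11.15 mm/h.

φ ≈ 11.15 mm/h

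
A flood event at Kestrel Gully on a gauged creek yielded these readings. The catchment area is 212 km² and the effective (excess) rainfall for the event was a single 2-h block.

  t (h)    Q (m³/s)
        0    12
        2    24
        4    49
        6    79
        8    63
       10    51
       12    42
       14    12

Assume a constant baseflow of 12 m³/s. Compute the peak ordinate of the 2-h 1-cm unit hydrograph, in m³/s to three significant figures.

Direct runoff: 0.0, 12.0, 37.0, 67.0, 51.0, 39.0, 30.0, 0.0 m³/s; ΣQ_DR = 236.0 m³/s, peak = 67.0 m³/s.
Runoff depth d = ΣQ_DR·Δt / A = 236.0 × 7200 / (212 km²) = 8.015 mm.
The 1-cm UH is the DRH scaled by (10 mm)/d, so U_p = 67.0 × 10/8.015 = 83.6 m³/s.

U_p ≈ 83.6 m³/s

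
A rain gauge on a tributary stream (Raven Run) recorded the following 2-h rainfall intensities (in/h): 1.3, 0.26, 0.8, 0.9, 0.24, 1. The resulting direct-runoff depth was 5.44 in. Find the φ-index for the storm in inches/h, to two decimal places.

Only the 4 blocks with intensity above φ contribute runoff: 1.3, 0.8, 0.9, 1 in/h.
Σ(I−φ)·Δt = d  ⇒  (1.3+0.8+0.9+1 − 4φ)·2 = 5.44
φ = (4.000 − 5.44/2) / 4 = 0.32 in/h.

φ ≈ 0.32 in/h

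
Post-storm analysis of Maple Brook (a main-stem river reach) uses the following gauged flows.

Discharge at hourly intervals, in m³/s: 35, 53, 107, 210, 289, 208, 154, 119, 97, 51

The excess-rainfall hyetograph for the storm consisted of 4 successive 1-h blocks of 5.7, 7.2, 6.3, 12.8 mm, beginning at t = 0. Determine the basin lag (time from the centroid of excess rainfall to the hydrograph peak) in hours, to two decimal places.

t_L ≈ 1.68 h

Centroid of excess rainfall: t_c = Σ P_i·t̄_i / ΣP_i = 2.3188 h (block centres at 0.5, 1.5, 2.5, 3.5 h).
Hydrograph peak occurs at t = 4 h, so basin lag t_L = 4 − 2.3188 = 1.68 h.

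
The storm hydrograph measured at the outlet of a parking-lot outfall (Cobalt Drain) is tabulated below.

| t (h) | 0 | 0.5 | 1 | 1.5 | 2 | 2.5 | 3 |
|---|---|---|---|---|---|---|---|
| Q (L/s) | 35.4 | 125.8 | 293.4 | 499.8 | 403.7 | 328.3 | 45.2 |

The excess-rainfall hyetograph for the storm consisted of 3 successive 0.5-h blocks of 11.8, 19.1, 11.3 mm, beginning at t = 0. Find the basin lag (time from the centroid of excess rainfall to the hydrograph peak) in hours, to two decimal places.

t_L ≈ 0.76 h

Centroid of excess rainfall: t_c = Σ P_i·t̄_i / ΣP_i = 0.7441 h (block centres at 0.25, 0.75, 1.25 h).
Hydrograph peak occurs at t = 1.5 h, so basin lag t_L = 1.5 − 0.7441 = 0.76 h.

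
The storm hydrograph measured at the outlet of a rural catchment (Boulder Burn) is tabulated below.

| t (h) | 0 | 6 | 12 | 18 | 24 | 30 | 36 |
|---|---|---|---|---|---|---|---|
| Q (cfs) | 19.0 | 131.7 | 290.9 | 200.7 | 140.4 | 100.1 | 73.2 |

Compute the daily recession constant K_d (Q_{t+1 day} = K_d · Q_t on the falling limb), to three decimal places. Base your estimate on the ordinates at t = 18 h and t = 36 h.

Between t = 18 h and t = 36 h the flow falls from 200.7 to 73.2 cfs over 3×6 h = 18 h.
Per-interval ratio K = (73.2/200.7)^(1/3) = 0.7145; K_d = K^(24/6) = 0.261.

K_d ≈ 0.261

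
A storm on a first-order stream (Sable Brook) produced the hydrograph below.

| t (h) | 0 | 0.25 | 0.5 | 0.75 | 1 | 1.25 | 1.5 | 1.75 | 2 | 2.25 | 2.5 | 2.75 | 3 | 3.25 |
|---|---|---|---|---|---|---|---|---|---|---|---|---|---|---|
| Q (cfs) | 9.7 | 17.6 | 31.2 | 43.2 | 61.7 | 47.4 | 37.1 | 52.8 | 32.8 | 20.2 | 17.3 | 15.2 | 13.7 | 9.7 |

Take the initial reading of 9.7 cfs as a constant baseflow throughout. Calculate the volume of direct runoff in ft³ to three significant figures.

Direct-runoff ordinates (Q − Q_b): 0.0, 7.9, 21.5, 33.5, 52.0, 37.7, 27.4, 43.1, 23.1, 10.5, 7.6, 5.5, 4.0, 0.0 cfs.
ΣQ_DR = 273.8 cfs.
With Δt = 0.25 h = 900 s, V = ΣQ_DR · Δt = 273.8 × 900 = 2.46 × 10^5 ft³.

V ≈ 2.46 × 10^5 ft³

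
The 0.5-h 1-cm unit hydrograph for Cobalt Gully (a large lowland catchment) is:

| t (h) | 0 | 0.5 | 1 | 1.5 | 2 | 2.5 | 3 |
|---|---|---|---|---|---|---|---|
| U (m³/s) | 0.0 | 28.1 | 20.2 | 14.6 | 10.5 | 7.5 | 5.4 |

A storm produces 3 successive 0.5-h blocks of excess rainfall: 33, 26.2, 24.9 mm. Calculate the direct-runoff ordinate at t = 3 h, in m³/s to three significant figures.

Q ≈ 63.6 m³/s

By discrete convolution, Q_j = Σ (P_i / 10 mm) · U_{j−i}.
At t = 3 h (j=6): Q = (33/10)·5.4 + (26.2/10)·7.5 + (24.9/10)·10.5 = 63.6 m³/s.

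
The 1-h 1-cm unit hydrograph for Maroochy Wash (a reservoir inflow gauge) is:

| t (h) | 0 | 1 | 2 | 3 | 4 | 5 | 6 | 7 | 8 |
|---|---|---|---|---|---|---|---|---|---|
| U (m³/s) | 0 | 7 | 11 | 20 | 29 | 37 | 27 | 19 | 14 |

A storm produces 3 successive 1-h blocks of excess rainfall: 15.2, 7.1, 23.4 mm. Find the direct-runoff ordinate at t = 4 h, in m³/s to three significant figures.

By discrete convolution, Q_j = Σ (P_i / 10 mm) · U_{j−i}.
At t = 4 h (j=4): Q = (15.2/10)·29 + (7.1/10)·20 + (23.4/10)·11 = 84.0 m³/s.

Q ≈ 84.0 m³/s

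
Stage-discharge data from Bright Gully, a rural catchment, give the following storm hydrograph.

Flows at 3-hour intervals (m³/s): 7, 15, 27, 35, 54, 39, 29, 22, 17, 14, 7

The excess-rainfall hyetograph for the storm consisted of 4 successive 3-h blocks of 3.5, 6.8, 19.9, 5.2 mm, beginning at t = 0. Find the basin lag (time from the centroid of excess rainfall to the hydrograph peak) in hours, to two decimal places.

t_L ≈ 5.23 h

Centroid of excess rainfall: t_c = Σ P_i·t̄_i / ΣP_i = 6.7712 h (block centres at 1.5, 4.5, 7.5, 10.5 h).
Hydrograph peak occurs at t = 12 h, so basin lag t_L = 12 − 6.7712 = 5.23 h.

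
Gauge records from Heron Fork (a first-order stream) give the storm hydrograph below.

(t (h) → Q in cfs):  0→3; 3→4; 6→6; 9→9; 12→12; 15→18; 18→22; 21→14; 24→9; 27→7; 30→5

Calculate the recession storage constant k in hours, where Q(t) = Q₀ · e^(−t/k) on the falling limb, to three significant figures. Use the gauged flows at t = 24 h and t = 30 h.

k ≈ 10.2 h

On the falling limb, Q drops from 9 to 5 cfs between t = 24 h and t = 30 h (Δt = 6 h).
k = −Δt / ln(Q₂/Q₁) = −6 / ln(5/9) = 10.2 h.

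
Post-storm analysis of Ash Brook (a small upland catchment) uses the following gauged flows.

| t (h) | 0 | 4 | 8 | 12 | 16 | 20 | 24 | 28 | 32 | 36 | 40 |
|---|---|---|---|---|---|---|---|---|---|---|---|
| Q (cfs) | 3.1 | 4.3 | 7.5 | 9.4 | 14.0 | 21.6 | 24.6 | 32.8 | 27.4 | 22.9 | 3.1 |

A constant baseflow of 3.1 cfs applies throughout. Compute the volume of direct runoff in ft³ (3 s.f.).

V ≈ 1.97 × 10^6 ft³

Direct-runoff ordinates (Q − Q_b): 0.0, 1.2, 4.4, 6.3, 10.9, 18.5, 21.5, 29.7, 24.3, 19.8, 0.0 cfs.
ΣQ_DR = 136.6 cfs.
With Δt = 4 h = 14400 s, V = ΣQ_DR · Δt = 136.6 × 14400 = 1.97 × 10^6 ft³.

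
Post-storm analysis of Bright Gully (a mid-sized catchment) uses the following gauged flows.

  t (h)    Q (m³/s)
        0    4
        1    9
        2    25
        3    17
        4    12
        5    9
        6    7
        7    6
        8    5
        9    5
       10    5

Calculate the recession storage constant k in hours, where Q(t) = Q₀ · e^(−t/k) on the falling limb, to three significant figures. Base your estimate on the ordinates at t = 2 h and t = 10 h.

On the falling limb, Q drops from 25 to 5 m³/s between t = 2 h and t = 10 h (Δt = 8 h).
k = −Δt / ln(Q₂/Q₁) = −8 / ln(5/25) = 4.97 h.

k ≈ 4.97 h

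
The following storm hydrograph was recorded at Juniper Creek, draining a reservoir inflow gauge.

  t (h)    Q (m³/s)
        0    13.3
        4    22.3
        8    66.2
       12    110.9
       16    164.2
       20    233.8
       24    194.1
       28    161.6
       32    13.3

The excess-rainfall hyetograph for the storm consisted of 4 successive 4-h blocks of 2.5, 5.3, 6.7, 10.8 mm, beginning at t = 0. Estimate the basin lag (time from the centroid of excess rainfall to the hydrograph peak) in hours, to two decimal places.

t_L ≈ 9.92 h

Centroid of excess rainfall: t_c = Σ P_i·t̄_i / ΣP_i = 10.0791 h (block centres at 2, 6, 10, 14 h).
Hydrograph peak occurs at t = 20 h, so basin lag t_L = 20 − 10.0791 = 9.92 h.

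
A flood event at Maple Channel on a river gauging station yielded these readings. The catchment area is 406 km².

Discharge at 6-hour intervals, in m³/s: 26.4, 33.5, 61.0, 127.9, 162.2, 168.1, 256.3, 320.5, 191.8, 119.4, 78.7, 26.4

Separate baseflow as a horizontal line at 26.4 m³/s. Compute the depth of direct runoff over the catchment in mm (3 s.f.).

Direct runoff: 0.0, 7.1, 34.6, 101.5, 135.8, 141.7, 229.9, 294.1, 165.4, 93.0, 52.3, 0.0 m³/s; ΣQ_DR = 1255 m³/s.
V = ΣQ_DR · Δt = 1255 × 21600 s = 2.712 × 10^7 m³.
Over A = 406 km², depth = V / A = 66.8 mm.

d ≈ 66.8 mm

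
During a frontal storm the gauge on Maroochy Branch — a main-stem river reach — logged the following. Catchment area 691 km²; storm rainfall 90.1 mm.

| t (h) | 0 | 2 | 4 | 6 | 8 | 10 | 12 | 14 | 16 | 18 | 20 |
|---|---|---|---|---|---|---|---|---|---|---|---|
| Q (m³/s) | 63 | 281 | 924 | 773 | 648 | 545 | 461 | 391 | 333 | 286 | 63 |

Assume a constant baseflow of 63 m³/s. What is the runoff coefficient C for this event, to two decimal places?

C ≈ 0.47

ΣQ_DR = 4075 m³/s; V = ΣQ_DR·Δt = 2.934 × 10^7 m³.
Runoff depth d = V / A = 42.46 mm.
C = d / P = 42.46 / 90.1 = 0.47.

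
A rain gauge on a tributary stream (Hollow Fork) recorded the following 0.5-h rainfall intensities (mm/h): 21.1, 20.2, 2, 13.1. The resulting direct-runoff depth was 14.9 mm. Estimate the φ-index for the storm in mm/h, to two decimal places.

Only the 3 blocks with intensity above φ contribute runoff: 21.1, 20.2, 13.1 mm/h.
Σ(I−φ)·Δt = d  ⇒  (21.1+20.2+13.1 − 3φ)·0.5 = 14.9
φ = (54.40 − 14.9/0.5) / 3 = 8.20 mm/h.

φ ≈ 8.20 mm/h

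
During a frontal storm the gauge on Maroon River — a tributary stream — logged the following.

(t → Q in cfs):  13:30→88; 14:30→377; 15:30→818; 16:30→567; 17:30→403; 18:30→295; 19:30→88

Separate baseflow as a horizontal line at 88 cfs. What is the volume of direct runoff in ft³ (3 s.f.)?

Direct-runoff ordinates (Q − Q_b): 0.0, 289.0, 730.0, 479.0, 315.0, 207.0, 0.0 cfs.
ΣQ_DR = 2020 cfs.
With Δt = 1 h = 3600 s, V = ΣQ_DR · Δt = 2020 × 3600 = 7.27 × 10^6 ft³.

V ≈ 7.27 × 10^6 ft³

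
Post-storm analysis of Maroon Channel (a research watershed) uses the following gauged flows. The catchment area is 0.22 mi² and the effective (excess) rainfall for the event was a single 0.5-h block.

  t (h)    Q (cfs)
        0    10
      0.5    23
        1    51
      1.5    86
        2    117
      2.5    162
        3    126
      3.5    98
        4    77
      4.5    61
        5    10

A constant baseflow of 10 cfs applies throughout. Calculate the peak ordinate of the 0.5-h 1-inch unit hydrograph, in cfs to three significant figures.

Direct runoff: 0.0, 13.0, 41.0, 76.0, 107.0, 152.0, 116.0, 88.0, 67.0, 51.0, 0.0 cfs; ΣQ_DR = 711.0 cfs, peak = 152.0 cfs.
Runoff depth d = ΣQ_DR·Δt / A = 711.0 × 1800 / (0.22 mi²) = 2.504 in.
The 1-inch UH is the DRH scaled by (1 in)/d, so U_p = 152.0 × 1/2.504 = 60.7 cfs.

U_p ≈ 60.7 cfs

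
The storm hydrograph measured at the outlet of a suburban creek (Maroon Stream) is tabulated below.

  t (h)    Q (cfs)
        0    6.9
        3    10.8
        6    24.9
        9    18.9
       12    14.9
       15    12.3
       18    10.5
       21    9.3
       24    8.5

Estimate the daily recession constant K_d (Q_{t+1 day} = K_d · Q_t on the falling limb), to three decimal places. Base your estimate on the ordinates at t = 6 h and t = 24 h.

K_d ≈ 0.239

Between t = 6 h and t = 24 h the flow falls from 24.9 to 8.5 cfs over 6×3 h = 18 h.
Per-interval ratio K = (8.5/24.9)^(1/6) = 0.8360; K_d = K^(24/3) = 0.239.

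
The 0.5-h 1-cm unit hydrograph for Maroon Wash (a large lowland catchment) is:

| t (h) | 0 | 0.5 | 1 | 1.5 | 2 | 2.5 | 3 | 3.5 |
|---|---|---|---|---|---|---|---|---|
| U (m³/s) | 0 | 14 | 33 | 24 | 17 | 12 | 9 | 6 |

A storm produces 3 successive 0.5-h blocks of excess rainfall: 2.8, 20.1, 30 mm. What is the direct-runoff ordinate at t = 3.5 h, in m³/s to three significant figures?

By discrete convolution, Q_j = Σ (P_i / 10 mm) · U_{j−i}.
At t = 3.5 h (j=7): Q = (2.8/10)·6 + (20.1/10)·9 + (30/10)·12 = 55.8 m³/s.

Q ≈ 55.8 m³/s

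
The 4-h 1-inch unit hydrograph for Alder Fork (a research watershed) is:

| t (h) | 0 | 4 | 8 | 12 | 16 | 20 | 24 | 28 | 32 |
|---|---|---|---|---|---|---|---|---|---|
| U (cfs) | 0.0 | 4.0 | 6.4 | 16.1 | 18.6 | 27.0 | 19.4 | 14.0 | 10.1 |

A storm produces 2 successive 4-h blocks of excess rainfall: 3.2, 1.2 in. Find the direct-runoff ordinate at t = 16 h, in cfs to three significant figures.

Q ≈ 78.8 cfs

By discrete convolution, Q_j = Σ (P_i / 1 in) · U_{j−i}.
At t = 16 h (j=4): Q = (3.2/1)·18.6 + (1.2/1)·16.1 = 78.8 cfs.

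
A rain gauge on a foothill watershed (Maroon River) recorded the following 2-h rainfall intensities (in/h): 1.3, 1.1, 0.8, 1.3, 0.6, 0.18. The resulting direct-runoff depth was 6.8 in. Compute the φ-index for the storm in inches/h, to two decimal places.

Only the 5 blocks with intensity above φ contribute runoff: 1.3, 1.1, 0.8, 1.3, 0.6 in/h.
Σ(I−φ)·Δt = d  ⇒  (1.3+1.1+0.8+1.3+0.6 − 5φ)·2 = 6.8
φ = (5.100 − 6.8/2) / 5 = 0.34 in/h.

φ ≈ 0.34 in/h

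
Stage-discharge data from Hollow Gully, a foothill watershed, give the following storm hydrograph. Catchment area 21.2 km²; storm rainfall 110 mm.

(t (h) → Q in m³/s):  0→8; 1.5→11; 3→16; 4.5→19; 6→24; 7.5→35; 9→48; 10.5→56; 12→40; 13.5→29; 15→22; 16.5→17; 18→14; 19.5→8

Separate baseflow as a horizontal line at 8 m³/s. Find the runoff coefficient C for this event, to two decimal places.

ΣQ_DR = 235.0 m³/s; V = ΣQ_DR·Δt = 1.269 × 10^6 m³.
Runoff depth d = V / A = 59.86 mm.
C = d / P = 59.86 / 110 = 0.54.

C ≈ 0.54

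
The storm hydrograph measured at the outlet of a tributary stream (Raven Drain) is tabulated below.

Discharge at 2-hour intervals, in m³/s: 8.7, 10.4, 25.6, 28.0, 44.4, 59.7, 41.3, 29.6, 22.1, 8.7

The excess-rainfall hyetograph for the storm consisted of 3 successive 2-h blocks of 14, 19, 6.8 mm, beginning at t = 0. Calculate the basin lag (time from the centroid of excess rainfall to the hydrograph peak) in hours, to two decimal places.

t_L ≈ 7.36 h

Centroid of excess rainfall: t_c = Σ P_i·t̄_i / ΣP_i = 2.6382 h (block centres at 1, 3, 5 h).
Hydrograph peak occurs at t = 10 h, so basin lag t_L = 10 − 2.6382 = 7.36 h.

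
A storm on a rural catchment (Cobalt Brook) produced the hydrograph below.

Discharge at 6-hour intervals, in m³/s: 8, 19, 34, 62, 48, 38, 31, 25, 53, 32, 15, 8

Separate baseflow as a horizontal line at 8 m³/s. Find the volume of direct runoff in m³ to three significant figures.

V ≈ 5.98 × 10^6 m³

Direct-runoff ordinates (Q − Q_b): 0.0, 11.0, 26.0, 54.0, 40.0, 30.0, 23.0, 17.0, 45.0, 24.0, 7.0, 0.0 m³/s.
ΣQ_DR = 277.0 m³/s.
With Δt = 6 h = 21600 s, V = ΣQ_DR · Δt = 277.0 × 21600 = 5.98 × 10^6 m³.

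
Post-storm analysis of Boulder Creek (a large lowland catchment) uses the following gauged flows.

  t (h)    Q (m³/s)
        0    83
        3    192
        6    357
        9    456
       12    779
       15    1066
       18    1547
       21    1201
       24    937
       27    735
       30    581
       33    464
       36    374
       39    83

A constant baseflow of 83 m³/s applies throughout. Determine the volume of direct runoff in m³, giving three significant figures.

V ≈ 8.31 × 10^7 m³

Direct-runoff ordinates (Q − Q_b): 0.0, 109.0, 274.0, 373.0, 696.0, 983.0, 1464.0, 1118.0, 854.0, 652.0, 498.0, 381.0, 291.0, 0.0 m³/s.
ΣQ_DR = 7693 m³/s.
With Δt = 3 h = 10800 s, V = ΣQ_DR · Δt = 7693 × 10800 = 8.31 × 10^7 m³.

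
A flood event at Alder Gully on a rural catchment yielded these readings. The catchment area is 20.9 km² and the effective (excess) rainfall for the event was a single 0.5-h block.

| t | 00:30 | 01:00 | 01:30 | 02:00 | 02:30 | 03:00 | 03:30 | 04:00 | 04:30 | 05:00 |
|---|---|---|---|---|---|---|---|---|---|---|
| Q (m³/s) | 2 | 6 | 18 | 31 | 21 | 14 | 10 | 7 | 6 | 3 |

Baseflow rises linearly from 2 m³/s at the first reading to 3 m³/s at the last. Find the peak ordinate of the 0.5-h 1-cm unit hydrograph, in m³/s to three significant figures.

Direct runoff: 0.00, 3.89, 15.78, 28.67, 18.56, 11.44, 7.33, 4.22, 3.11, 0.00 m³/s; ΣQ_DR = 93.00 m³/s, peak = 28.67 m³/s.
Runoff depth d = ΣQ_DR·Δt / A = 93.00 × 1800 / (20.9 km²) = 8.010 mm.
The 1-cm UH is the DRH scaled by (10 mm)/d, so U_p = 28.67 × 10/8.010 = 35.8 m³/s.

U_p ≈ 35.8 m³/s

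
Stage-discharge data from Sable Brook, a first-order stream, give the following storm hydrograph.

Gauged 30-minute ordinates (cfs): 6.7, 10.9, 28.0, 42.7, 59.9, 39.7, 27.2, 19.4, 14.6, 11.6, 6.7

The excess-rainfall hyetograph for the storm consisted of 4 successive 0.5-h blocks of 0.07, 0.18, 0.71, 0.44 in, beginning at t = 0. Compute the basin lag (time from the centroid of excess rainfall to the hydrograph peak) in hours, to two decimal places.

Centroid of excess rainfall: t_c = Σ P_i·t̄_i / ΣP_i = 1.2929 h (block centres at 0.25, 0.75, 1.25, 1.75 h).
Hydrograph peak occurs at t = 2 h, so basin lag t_L = 2 − 1.2929 = 0.71 h.

t_L ≈ 0.71 h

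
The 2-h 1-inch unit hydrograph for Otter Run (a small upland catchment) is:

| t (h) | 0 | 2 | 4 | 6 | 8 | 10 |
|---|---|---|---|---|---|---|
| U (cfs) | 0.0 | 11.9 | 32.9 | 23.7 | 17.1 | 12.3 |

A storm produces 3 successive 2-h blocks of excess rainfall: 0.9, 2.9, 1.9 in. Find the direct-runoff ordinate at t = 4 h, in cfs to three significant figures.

By discrete convolution, Q_j = Σ (P_i / 1 in) · U_{j−i}.
At t = 4 h (j=2): Q = (0.9/1)·32.9 + (2.9/1)·11.9 + (1.9/1)·0.0 = 64.1 cfs.

Q ≈ 64.1 cfs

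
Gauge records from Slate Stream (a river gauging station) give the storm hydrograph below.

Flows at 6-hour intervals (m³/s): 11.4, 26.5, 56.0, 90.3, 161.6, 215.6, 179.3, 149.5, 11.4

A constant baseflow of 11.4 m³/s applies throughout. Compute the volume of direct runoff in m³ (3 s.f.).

Direct-runoff ordinates (Q − Q_b): 0.0, 15.1, 44.6, 78.9, 150.2, 204.2, 167.9, 138.1, 0.0 m³/s.
ΣQ_DR = 799.0 m³/s.
With Δt = 6 h = 21600 s, V = ΣQ_DR · Δt = 799.0 × 21600 = 1.73 × 10^7 m³.

V ≈ 1.73 × 10^7 m³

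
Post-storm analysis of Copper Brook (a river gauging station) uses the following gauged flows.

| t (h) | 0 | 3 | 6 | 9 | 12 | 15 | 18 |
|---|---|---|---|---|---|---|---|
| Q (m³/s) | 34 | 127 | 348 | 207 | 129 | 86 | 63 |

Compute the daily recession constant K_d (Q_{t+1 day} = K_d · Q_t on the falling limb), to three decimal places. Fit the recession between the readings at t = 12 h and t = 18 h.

K_d ≈ 0.057

Between t = 12 h and t = 18 h the flow falls from 129 to 63 m³/s over 2×3 h = 6 h.
Per-interval ratio K = (63/129)^(1/2) = 0.6988; K_d = K^(24/3) = 0.057.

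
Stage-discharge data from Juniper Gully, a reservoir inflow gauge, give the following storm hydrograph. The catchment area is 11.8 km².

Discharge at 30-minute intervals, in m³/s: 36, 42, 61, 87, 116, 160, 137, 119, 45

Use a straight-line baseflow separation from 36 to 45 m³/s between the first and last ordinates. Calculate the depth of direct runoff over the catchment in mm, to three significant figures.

d ≈ 66.9 mm

Direct runoff: 0.00, 4.88, 22.75, 47.62, 75.50, 118.38, 94.25, 75.12, 0.00 m³/s; ΣQ_DR = 438.5 m³/s.
V = ΣQ_DR · Δt = 438.5 × 1800 s = 7.893 × 10^5 m³.
Over A = 11.8 km², depth = V / A = 66.9 mm.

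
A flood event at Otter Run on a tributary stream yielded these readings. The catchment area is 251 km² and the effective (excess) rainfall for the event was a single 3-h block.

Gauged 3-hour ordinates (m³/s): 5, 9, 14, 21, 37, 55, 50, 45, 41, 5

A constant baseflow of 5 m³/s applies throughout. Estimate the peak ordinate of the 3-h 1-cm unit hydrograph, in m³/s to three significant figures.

Direct runoff: 0.0, 4.0, 9.0, 16.0, 32.0, 50.0, 45.0, 40.0, 36.0, 0.0 m³/s; ΣQ_DR = 232.0 m³/s, peak = 50.0 m³/s.
Runoff depth d = ΣQ_DR·Δt / A = 232.0 × 10800 / (251 km²) = 9.982 mm.
The 1-cm UH is the DRH scaled by (10 mm)/d, so U_p = 50.0 × 10/9.982 = 50.1 m³/s.

U_p ≈ 50.1 m³/s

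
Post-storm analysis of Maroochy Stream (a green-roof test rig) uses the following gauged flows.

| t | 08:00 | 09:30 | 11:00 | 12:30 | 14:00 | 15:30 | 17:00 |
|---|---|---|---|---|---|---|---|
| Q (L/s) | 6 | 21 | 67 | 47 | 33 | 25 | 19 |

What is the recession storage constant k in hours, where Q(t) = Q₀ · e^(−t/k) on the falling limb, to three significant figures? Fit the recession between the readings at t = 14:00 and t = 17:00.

k ≈ 5.43 h

On the falling limb, Q drops from 33 to 19 L/s between t = 14:00 and t = 17:00 (Δt = 3 h).
k = −Δt / ln(Q₂/Q₁) = −3 / ln(19/33) = 5.43 h.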